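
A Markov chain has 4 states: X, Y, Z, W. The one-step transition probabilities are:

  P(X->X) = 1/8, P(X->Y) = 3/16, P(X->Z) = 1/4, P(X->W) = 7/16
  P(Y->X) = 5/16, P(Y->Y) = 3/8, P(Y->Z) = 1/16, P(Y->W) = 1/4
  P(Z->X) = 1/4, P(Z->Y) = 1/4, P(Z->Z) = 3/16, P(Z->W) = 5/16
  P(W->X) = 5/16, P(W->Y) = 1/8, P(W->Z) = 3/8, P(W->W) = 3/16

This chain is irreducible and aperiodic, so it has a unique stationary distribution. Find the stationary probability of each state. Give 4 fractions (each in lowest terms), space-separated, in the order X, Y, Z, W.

The stationary distribution satisfies pi = pi * P, i.e.:
  pi_X = 1/8*pi_X + 5/16*pi_Y + 1/4*pi_Z + 5/16*pi_W
  pi_Y = 3/16*pi_X + 3/8*pi_Y + 1/4*pi_Z + 1/8*pi_W
  pi_Z = 1/4*pi_X + 1/16*pi_Y + 3/16*pi_Z + 3/8*pi_W
  pi_W = 7/16*pi_X + 1/4*pi_Y + 5/16*pi_Z + 3/16*pi_W
with normalization: pi_X + pi_Y + pi_Z + pi_W = 1.

Using the first 3 balance equations plus normalization, the linear system A*pi = b is:
  [-7/8, 5/16, 1/4, 5/16] . pi = 0
  [3/16, -5/8, 1/4, 1/8] . pi = 0
  [1/4, 1/16, -13/16, 3/8] . pi = 0
  [1, 1, 1, 1] . pi = 1

Solving yields:
  pi_X = 1128/4493
  pi_Y = 1015/4493
  pi_Z = 1033/4493
  pi_W = 1317/4493

Verification (pi * P):
  1128/4493*1/8 + 1015/4493*5/16 + 1033/4493*1/4 + 1317/4493*5/16 = 1128/4493 = pi_X  (ok)
  1128/4493*3/16 + 1015/4493*3/8 + 1033/4493*1/4 + 1317/4493*1/8 = 1015/4493 = pi_Y  (ok)
  1128/4493*1/4 + 1015/4493*1/16 + 1033/4493*3/16 + 1317/4493*3/8 = 1033/4493 = pi_Z  (ok)
  1128/4493*7/16 + 1015/4493*1/4 + 1033/4493*5/16 + 1317/4493*3/16 = 1317/4493 = pi_W  (ok)

Answer: 1128/4493 1015/4493 1033/4493 1317/4493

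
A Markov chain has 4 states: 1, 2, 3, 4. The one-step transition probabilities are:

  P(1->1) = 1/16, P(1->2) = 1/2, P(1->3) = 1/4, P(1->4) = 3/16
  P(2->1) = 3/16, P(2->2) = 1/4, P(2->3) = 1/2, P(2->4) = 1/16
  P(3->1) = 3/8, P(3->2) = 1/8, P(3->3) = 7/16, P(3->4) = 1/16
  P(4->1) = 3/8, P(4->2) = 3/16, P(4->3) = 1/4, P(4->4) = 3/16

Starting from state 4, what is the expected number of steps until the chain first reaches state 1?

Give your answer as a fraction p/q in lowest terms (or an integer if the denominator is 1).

Answer: 3184/1089

Derivation:
Let h_i = expected steps to first reach 1 from state i.
Boundary: h_1 = 0.
First-step equations for the other states:
  h_2 = 1 + 3/16*h_1 + 1/4*h_2 + 1/2*h_3 + 1/16*h_4
  h_3 = 1 + 3/8*h_1 + 1/8*h_2 + 7/16*h_3 + 1/16*h_4
  h_4 = 1 + 3/8*h_1 + 3/16*h_2 + 1/4*h_3 + 3/16*h_4

Substituting h_1 = 0 and rearranging gives the linear system (I - Q) h = 1:
  [3/4, -1/2, -1/16] . (h_2, h_3, h_4) = 1
  [-1/8, 9/16, -1/16] . (h_2, h_3, h_4) = 1
  [-3/16, -1/4, 13/16] . (h_2, h_3, h_4) = 1

Solving yields:
  h_2 = 3808/1089
  h_3 = 3136/1089
  h_4 = 3184/1089

Starting state is 4, so the expected hitting time is h_4 = 3184/1089.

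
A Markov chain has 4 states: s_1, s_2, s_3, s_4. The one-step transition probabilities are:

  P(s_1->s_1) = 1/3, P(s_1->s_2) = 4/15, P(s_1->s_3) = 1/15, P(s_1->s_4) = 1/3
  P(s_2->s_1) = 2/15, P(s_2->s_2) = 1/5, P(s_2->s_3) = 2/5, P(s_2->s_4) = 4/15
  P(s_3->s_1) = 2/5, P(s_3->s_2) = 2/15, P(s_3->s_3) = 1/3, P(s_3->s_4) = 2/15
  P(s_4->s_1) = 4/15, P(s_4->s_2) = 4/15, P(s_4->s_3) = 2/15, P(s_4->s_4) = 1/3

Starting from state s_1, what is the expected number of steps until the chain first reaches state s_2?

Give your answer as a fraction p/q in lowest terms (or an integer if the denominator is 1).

Let h_i = expected steps to first reach s_2 from state i.
Boundary: h_s_2 = 0.
First-step equations for the other states:
  h_s_1 = 1 + 1/3*h_s_1 + 4/15*h_s_2 + 1/15*h_s_3 + 1/3*h_s_4
  h_s_3 = 1 + 2/5*h_s_1 + 2/15*h_s_2 + 1/3*h_s_3 + 2/15*h_s_4
  h_s_4 = 1 + 4/15*h_s_1 + 4/15*h_s_2 + 2/15*h_s_3 + 1/3*h_s_4

Substituting h_s_2 = 0 and rearranging gives the linear system (I - Q) h = 1:
  [2/3, -1/15, -1/3] . (h_s_1, h_s_3, h_s_4) = 1
  [-2/5, 2/3, -2/15] . (h_s_1, h_s_3, h_s_4) = 1
  [-4/15, -2/15, 2/3] . (h_s_1, h_s_3, h_s_4) = 1

Solving yields:
  h_s_1 = 315/79
  h_s_3 = 1485/316
  h_s_4 = 1275/316

Starting state is s_1, so the expected hitting time is h_s_1 = 315/79.

Answer: 315/79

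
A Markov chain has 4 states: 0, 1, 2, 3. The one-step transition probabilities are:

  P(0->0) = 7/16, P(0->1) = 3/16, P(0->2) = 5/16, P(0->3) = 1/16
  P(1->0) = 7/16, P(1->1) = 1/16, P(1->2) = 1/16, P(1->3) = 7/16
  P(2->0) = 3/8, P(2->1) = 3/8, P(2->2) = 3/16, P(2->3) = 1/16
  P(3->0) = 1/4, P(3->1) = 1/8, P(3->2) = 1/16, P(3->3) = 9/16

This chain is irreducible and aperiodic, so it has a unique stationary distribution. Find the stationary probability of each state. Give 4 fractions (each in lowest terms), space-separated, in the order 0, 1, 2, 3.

The stationary distribution satisfies pi = pi * P, i.e.:
  pi_0 = 7/16*pi_0 + 7/16*pi_1 + 3/8*pi_2 + 1/4*pi_3
  pi_1 = 3/16*pi_0 + 1/16*pi_1 + 3/8*pi_2 + 1/8*pi_3
  pi_2 = 5/16*pi_0 + 1/16*pi_1 + 3/16*pi_2 + 1/16*pi_3
  pi_3 = 1/16*pi_0 + 7/16*pi_1 + 1/16*pi_2 + 9/16*pi_3
with normalization: pi_0 + pi_1 + pi_2 + pi_3 = 1.

Using the first 3 balance equations plus normalization, the linear system A*pi = b is:
  [-9/16, 7/16, 3/8, 1/4] . pi = 0
  [3/16, -15/16, 3/8, 1/8] . pi = 0
  [5/16, 1/16, -13/16, 1/16] . pi = 0
  [1, 1, 1, 1] . pi = 1

Solving yields:
  pi_0 = 541/1434
  pi_1 = 87/478
  pi_2 = 257/1434
  pi_3 = 125/478

Verification (pi * P):
  541/1434*7/16 + 87/478*7/16 + 257/1434*3/8 + 125/478*1/4 = 541/1434 = pi_0  (ok)
  541/1434*3/16 + 87/478*1/16 + 257/1434*3/8 + 125/478*1/8 = 87/478 = pi_1  (ok)
  541/1434*5/16 + 87/478*1/16 + 257/1434*3/16 + 125/478*1/16 = 257/1434 = pi_2  (ok)
  541/1434*1/16 + 87/478*7/16 + 257/1434*1/16 + 125/478*9/16 = 125/478 = pi_3  (ok)

Answer: 541/1434 87/478 257/1434 125/478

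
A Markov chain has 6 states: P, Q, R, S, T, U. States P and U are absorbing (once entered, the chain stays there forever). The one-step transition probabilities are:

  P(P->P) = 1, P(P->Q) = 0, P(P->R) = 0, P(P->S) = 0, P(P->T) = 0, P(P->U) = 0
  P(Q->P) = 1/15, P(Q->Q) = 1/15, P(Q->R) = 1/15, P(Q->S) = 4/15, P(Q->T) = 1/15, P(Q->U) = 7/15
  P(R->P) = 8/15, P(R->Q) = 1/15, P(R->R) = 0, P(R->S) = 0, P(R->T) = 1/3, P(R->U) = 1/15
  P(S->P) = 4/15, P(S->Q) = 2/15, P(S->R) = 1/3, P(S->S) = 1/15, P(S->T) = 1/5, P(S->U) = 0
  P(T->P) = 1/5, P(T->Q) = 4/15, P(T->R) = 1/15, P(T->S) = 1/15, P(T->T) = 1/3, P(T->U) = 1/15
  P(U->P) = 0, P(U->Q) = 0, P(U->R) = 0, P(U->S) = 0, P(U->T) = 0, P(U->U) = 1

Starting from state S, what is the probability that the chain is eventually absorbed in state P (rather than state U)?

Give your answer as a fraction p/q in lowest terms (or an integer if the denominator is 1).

Answer: 2499/3376

Derivation:
Let a_i = P(absorbed in P | start in state i).
Boundary conditions: a_P = 1, a_U = 0.
For each transient state i, a_i = sum_j P(i->j) * a_j:
  a_Q = 1/15*a_P + 1/15*a_Q + 1/15*a_R + 4/15*a_S + 1/15*a_T + 7/15*a_U
  a_R = 8/15*a_P + 1/15*a_Q + 0*a_R + 0*a_S + 1/3*a_T + 1/15*a_U
  a_S = 4/15*a_P + 2/15*a_Q + 1/3*a_R + 1/15*a_S + 1/5*a_T + 0*a_U
  a_T = 1/5*a_P + 4/15*a_Q + 1/15*a_R + 1/15*a_S + 1/3*a_T + 1/15*a_U

Substituting a_P = 1 and a_U = 0, rearrange to (I - Q) a = r where r[i] = P(i -> P):
  [14/15, -1/15, -4/15, -1/15] . (a_Q, a_R, a_S, a_T) = 1/15
  [-1/15, 1, 0, -1/3] . (a_Q, a_R, a_S, a_T) = 8/15
  [-2/15, -1/3, 14/15, -1/5] . (a_Q, a_R, a_S, a_T) = 4/15
  [-4/15, -1/15, -1/15, 2/3] . (a_Q, a_R, a_S, a_T) = 1/5

Solving yields:
  a_Q = 1123/2954
  a_R = 17945/23632
  a_S = 2499/3376
  a_T = 14227/23632

Starting state is S, so the absorption probability is a_S = 2499/3376.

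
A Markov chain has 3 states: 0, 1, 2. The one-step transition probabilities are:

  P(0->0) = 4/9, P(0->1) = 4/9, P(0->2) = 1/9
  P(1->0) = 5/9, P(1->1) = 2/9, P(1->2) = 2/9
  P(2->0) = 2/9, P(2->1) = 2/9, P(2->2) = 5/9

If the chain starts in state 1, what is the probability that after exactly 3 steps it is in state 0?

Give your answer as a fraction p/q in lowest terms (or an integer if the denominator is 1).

Computing P^3 by repeated multiplication:
P^1 =
  0: [4/9, 4/9, 1/9]
  1: [5/9, 2/9, 2/9]
  2: [2/9, 2/9, 5/9]
P^2 =
  0: [38/81, 26/81, 17/81]
  1: [34/81, 28/81, 19/81]
  2: [28/81, 22/81, 31/81]
P^3 =
  0: [316/729, 238/729, 175/729]
  1: [314/729, 230/729, 185/729]
  2: [284/729, 218/729, 227/729]

(P^3)[1 -> 0] = 314/729

Answer: 314/729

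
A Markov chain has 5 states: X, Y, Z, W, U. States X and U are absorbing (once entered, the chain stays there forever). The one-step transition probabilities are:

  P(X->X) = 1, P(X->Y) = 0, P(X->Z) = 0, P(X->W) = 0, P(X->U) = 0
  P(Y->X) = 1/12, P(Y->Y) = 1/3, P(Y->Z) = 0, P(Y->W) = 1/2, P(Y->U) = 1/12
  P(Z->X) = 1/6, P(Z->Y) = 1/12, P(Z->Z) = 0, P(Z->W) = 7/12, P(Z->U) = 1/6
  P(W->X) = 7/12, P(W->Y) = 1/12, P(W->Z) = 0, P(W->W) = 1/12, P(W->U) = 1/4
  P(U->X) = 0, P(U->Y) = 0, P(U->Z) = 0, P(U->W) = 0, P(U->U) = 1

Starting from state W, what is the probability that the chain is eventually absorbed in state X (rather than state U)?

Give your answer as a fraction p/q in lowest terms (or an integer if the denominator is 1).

Let a_i = P(absorbed in X | start in state i).
Boundary conditions: a_X = 1, a_U = 0.
For each transient state i, a_i = sum_j P(i->j) * a_j:
  a_Y = 1/12*a_X + 1/3*a_Y + 0*a_Z + 1/2*a_W + 1/12*a_U
  a_Z = 1/6*a_X + 1/12*a_Y + 0*a_Z + 7/12*a_W + 1/6*a_U
  a_W = 7/12*a_X + 1/12*a_Y + 0*a_Z + 1/12*a_W + 1/4*a_U

Substituting a_X = 1 and a_U = 0, rearrange to (I - Q) a = r where r[i] = P(i -> X):
  [2/3, 0, -1/2] . (a_Y, a_Z, a_W) = 1/12
  [-1/12, 1, -7/12] . (a_Y, a_Z, a_W) = 1/6
  [-1/12, 0, 11/12] . (a_Y, a_Z, a_W) = 7/12

Solving yields:
  a_Y = 53/82
  a_Z = 77/123
  a_W = 57/82

Starting state is W, so the absorption probability is a_W = 57/82.

Answer: 57/82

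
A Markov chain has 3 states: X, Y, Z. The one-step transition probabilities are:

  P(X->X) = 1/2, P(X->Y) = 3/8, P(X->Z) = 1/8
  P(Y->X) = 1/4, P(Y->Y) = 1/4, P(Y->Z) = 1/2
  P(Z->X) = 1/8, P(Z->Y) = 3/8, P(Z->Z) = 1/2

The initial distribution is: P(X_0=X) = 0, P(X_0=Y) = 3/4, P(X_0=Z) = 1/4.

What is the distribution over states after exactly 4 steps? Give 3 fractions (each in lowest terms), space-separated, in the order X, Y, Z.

Propagating the distribution step by step (d_{t+1} = d_t * P):
d_0 = (X=0, Y=3/4, Z=1/4)
  d_1[X] = 0*1/2 + 3/4*1/4 + 1/4*1/8 = 7/32
  d_1[Y] = 0*3/8 + 3/4*1/4 + 1/4*3/8 = 9/32
  d_1[Z] = 0*1/8 + 3/4*1/2 + 1/4*1/2 = 1/2
d_1 = (X=7/32, Y=9/32, Z=1/2)
  d_2[X] = 7/32*1/2 + 9/32*1/4 + 1/2*1/8 = 31/128
  d_2[Y] = 7/32*3/8 + 9/32*1/4 + 1/2*3/8 = 87/256
  d_2[Z] = 7/32*1/8 + 9/32*1/2 + 1/2*1/2 = 107/256
d_2 = (X=31/128, Y=87/256, Z=107/256)
  d_3[X] = 31/128*1/2 + 87/256*1/4 + 107/256*1/8 = 529/2048
  d_3[Y] = 31/128*3/8 + 87/256*1/4 + 107/256*3/8 = 681/2048
  d_3[Z] = 31/128*1/8 + 87/256*1/2 + 107/256*1/2 = 419/1024
d_3 = (X=529/2048, Y=681/2048, Z=419/1024)
  d_4[X] = 529/2048*1/2 + 681/2048*1/4 + 419/1024*1/8 = 1079/4096
  d_4[Y] = 529/2048*3/8 + 681/2048*1/4 + 419/1024*3/8 = 5463/16384
  d_4[Z] = 529/2048*1/8 + 681/2048*1/2 + 419/1024*1/2 = 6605/16384
d_4 = (X=1079/4096, Y=5463/16384, Z=6605/16384)

Answer: 1079/4096 5463/16384 6605/16384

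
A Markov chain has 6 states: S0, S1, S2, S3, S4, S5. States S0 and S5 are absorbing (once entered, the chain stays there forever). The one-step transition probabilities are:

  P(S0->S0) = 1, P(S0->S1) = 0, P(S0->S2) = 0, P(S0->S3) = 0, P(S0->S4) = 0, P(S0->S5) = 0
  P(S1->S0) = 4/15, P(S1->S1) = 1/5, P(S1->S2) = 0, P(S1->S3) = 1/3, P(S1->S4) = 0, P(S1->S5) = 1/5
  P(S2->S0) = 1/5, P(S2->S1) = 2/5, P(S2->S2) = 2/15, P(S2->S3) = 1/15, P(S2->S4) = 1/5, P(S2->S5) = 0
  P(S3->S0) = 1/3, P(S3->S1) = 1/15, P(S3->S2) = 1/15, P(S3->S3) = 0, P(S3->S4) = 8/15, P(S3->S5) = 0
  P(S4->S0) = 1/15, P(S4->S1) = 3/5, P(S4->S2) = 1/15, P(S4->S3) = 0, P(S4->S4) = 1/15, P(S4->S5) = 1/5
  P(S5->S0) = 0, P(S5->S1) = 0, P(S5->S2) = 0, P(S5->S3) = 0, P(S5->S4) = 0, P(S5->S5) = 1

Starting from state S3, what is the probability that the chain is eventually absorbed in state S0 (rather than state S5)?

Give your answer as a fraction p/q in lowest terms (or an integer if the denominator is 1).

Answer: 8956/12793

Derivation:
Let a_i = P(absorbed in S0 | start in state i).
Boundary conditions: a_S0 = 1, a_S5 = 0.
For each transient state i, a_i = sum_j P(i->j) * a_j:
  a_S1 = 4/15*a_S0 + 1/5*a_S1 + 0*a_S2 + 1/3*a_S3 + 0*a_S4 + 1/5*a_S5
  a_S2 = 1/5*a_S0 + 2/5*a_S1 + 2/15*a_S2 + 1/15*a_S3 + 1/5*a_S4 + 0*a_S5
  a_S3 = 1/3*a_S0 + 1/15*a_S1 + 1/15*a_S2 + 0*a_S3 + 8/15*a_S4 + 0*a_S5
  a_S4 = 1/15*a_S0 + 3/5*a_S1 + 1/15*a_S2 + 0*a_S3 + 1/15*a_S4 + 1/5*a_S5

Substituting a_S0 = 1 and a_S5 = 0, rearrange to (I - Q) a = r where r[i] = P(i -> S0):
  [4/5, 0, -1/3, 0] . (a_S1, a_S2, a_S3, a_S4) = 4/15
  [-2/5, 13/15, -1/15, -1/5] . (a_S1, a_S2, a_S3, a_S4) = 1/5
  [-1/15, -1/15, 1, -8/15] . (a_S1, a_S2, a_S3, a_S4) = 1/3
  [-3/5, -1/15, 0, 14/15] . (a_S1, a_S2, a_S3, a_S4) = 1/15

Solving yields:
  a_S1 = 7996/12793
  a_S2 = 8875/12793
  a_S3 = 8956/12793
  a_S4 = 608/1163

Starting state is S3, so the absorption probability is a_S3 = 8956/12793.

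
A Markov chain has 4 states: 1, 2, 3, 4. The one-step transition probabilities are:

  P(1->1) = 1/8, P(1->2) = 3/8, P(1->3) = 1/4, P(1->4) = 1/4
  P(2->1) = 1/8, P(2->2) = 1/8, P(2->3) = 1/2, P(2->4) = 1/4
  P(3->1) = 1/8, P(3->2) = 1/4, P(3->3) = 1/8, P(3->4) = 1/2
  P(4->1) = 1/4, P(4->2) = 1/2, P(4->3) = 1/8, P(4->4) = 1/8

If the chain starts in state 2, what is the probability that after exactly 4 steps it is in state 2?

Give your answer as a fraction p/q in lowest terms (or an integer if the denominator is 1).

Answer: 151/512

Derivation:
Computing P^4 by repeated multiplication:
P^1 =
  1: [1/8, 3/8, 1/4, 1/4]
  2: [1/8, 1/8, 1/2, 1/4]
  3: [1/8, 1/4, 1/8, 1/2]
  4: [1/4, 1/2, 1/8, 1/8]
P^2 =
  1: [5/32, 9/32, 9/32, 9/32]
  2: [5/32, 5/16, 3/16, 11/32]
  3: [3/16, 23/64, 15/64, 7/32]
  4: [9/64, 1/4, 11/32, 17/64]
P^3 =
  1: [41/256, 39/128, 1/4, 73/256]
  2: [43/256, 81/256, 67/256, 65/256]
  3: [39/256, 145/512, 145/512, 9/32]
  4: [81/512, 155/512, 121/512, 155/512]
P^4 =
  1: [329/2048, 621/2048, 531/2048, 567/2048]
  2: [321/2048, 151/512, 271/1024, 581/2048]
  3: [41/256, 1245/4096, 1025/4096, 585/2048]
  4: [667/4096, 315/1024, 529/2048, 1111/4096]

(P^4)[2 -> 2] = 151/512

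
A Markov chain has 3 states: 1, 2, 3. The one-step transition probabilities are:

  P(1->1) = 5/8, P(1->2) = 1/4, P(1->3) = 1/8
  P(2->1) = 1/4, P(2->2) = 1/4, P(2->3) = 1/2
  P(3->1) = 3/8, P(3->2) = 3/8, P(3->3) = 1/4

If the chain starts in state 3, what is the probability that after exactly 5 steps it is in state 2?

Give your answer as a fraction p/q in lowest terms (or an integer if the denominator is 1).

Answer: 4641/16384

Derivation:
Computing P^5 by repeated multiplication:
P^1 =
  1: [5/8, 1/4, 1/8]
  2: [1/4, 1/4, 1/2]
  3: [3/8, 3/8, 1/4]
P^2 =
  1: [1/2, 17/64, 15/64]
  2: [13/32, 5/16, 9/32]
  3: [27/64, 9/32, 19/64]
P^3 =
  1: [239/512, 143/512, 65/256]
  2: [7/16, 73/256, 71/256]
  3: [57/128, 147/512, 137/512]
P^4 =
  1: [1871/4096, 577/2048, 1071/4096]
  2: [919/2048, 583/2048, 273/1024]
  3: [1845/4096, 1161/4096, 545/2048]
P^5 =
  1: [3719/8192, 9263/32768, 8629/32768]
  2: [7399/16384, 2321/8192, 4343/16384]
  3: [14817/32768, 4641/16384, 8669/32768]

(P^5)[3 -> 2] = 4641/16384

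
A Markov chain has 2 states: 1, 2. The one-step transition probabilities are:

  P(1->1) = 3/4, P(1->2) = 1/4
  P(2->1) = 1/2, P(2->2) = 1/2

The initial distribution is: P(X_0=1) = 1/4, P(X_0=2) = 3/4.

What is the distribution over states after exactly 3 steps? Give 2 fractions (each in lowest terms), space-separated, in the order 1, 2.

Propagating the distribution step by step (d_{t+1} = d_t * P):
d_0 = (1=1/4, 2=3/4)
  d_1[1] = 1/4*3/4 + 3/4*1/2 = 9/16
  d_1[2] = 1/4*1/4 + 3/4*1/2 = 7/16
d_1 = (1=9/16, 2=7/16)
  d_2[1] = 9/16*3/4 + 7/16*1/2 = 41/64
  d_2[2] = 9/16*1/4 + 7/16*1/2 = 23/64
d_2 = (1=41/64, 2=23/64)
  d_3[1] = 41/64*3/4 + 23/64*1/2 = 169/256
  d_3[2] = 41/64*1/4 + 23/64*1/2 = 87/256
d_3 = (1=169/256, 2=87/256)

Answer: 169/256 87/256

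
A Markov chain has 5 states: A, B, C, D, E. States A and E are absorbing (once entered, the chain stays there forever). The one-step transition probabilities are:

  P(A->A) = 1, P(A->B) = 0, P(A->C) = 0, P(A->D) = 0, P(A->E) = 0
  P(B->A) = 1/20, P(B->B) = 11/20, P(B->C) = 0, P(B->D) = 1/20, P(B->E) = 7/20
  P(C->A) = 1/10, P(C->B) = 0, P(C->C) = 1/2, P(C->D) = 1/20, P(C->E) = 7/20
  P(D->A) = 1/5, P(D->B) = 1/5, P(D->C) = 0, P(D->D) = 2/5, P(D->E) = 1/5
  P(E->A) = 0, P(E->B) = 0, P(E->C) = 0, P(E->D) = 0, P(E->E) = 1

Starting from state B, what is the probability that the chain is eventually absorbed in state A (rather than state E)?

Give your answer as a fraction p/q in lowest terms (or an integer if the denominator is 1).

Answer: 2/13

Derivation:
Let a_i = P(absorbed in A | start in state i).
Boundary conditions: a_A = 1, a_E = 0.
For each transient state i, a_i = sum_j P(i->j) * a_j:
  a_B = 1/20*a_A + 11/20*a_B + 0*a_C + 1/20*a_D + 7/20*a_E
  a_C = 1/10*a_A + 0*a_B + 1/2*a_C + 1/20*a_D + 7/20*a_E
  a_D = 1/5*a_A + 1/5*a_B + 0*a_C + 2/5*a_D + 1/5*a_E

Substituting a_A = 1 and a_E = 0, rearrange to (I - Q) a = r where r[i] = P(i -> A):
  [9/20, 0, -1/20] . (a_B, a_C, a_D) = 1/20
  [0, 1/2, -1/20] . (a_B, a_C, a_D) = 1/10
  [-1/5, 0, 3/5] . (a_B, a_C, a_D) = 1/5

Solving yields:
  a_B = 2/13
  a_C = 31/130
  a_D = 5/13

Starting state is B, so the absorption probability is a_B = 2/13.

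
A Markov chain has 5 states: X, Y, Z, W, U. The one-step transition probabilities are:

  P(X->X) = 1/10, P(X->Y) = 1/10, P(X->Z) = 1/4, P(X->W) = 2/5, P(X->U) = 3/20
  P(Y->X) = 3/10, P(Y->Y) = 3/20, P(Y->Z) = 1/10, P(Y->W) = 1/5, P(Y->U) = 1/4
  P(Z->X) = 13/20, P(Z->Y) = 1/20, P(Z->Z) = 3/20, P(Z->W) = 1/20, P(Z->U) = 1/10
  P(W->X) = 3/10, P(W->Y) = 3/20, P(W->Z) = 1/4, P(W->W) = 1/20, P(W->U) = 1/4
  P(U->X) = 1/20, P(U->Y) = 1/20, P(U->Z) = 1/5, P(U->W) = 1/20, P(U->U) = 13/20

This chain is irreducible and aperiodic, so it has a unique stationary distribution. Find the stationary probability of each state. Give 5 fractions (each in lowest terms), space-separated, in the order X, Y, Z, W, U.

The stationary distribution satisfies pi = pi * P, i.e.:
  pi_X = 1/10*pi_X + 3/10*pi_Y + 13/20*pi_Z + 3/10*pi_W + 1/20*pi_U
  pi_Y = 1/10*pi_X + 3/20*pi_Y + 1/20*pi_Z + 3/20*pi_W + 1/20*pi_U
  pi_Z = 1/4*pi_X + 1/10*pi_Y + 3/20*pi_Z + 1/4*pi_W + 1/5*pi_U
  pi_W = 2/5*pi_X + 1/5*pi_Y + 1/20*pi_Z + 1/20*pi_W + 1/20*pi_U
  pi_U = 3/20*pi_X + 1/4*pi_Y + 1/10*pi_Z + 1/4*pi_W + 13/20*pi_U
with normalization: pi_X + pi_Y + pi_Z + pi_W + pi_U = 1.

Using the first 4 balance equations plus normalization, the linear system A*pi = b is:
  [-9/10, 3/10, 13/20, 3/10, 1/20] . pi = 0
  [1/10, -17/20, 1/20, 3/20, 1/20] . pi = 0
  [1/4, 1/10, -17/20, 1/4, 1/5] . pi = 0
  [2/5, 1/5, 1/20, -19/20, 1/20] . pi = 0
  [1, 1, 1, 1, 1] . pi = 1

Solving yields:
  pi_X = 3185/13239
  pi_Y = 3386/39717
  pi_Z = 23927/119151
  pi_W = 1946/13239
  pi_U = 38887/119151

Verification (pi * P):
  3185/13239*1/10 + 3386/39717*3/10 + 23927/119151*13/20 + 1946/13239*3/10 + 38887/119151*1/20 = 3185/13239 = pi_X  (ok)
  3185/13239*1/10 + 3386/39717*3/20 + 23927/119151*1/20 + 1946/13239*3/20 + 38887/119151*1/20 = 3386/39717 = pi_Y  (ok)
  3185/13239*1/4 + 3386/39717*1/10 + 23927/119151*3/20 + 1946/13239*1/4 + 38887/119151*1/5 = 23927/119151 = pi_Z  (ok)
  3185/13239*2/5 + 3386/39717*1/5 + 23927/119151*1/20 + 1946/13239*1/20 + 38887/119151*1/20 = 1946/13239 = pi_W  (ok)
  3185/13239*3/20 + 3386/39717*1/4 + 23927/119151*1/10 + 1946/13239*1/4 + 38887/119151*13/20 = 38887/119151 = pi_U  (ok)

Answer: 3185/13239 3386/39717 23927/119151 1946/13239 38887/119151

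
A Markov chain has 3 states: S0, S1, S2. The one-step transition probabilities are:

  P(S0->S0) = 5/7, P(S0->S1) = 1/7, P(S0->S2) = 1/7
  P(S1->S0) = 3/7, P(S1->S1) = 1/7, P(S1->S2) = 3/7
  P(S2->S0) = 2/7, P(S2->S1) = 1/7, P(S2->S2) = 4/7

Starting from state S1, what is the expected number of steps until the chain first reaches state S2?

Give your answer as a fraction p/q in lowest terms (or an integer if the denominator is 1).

Answer: 35/9

Derivation:
Let h_i = expected steps to first reach S2 from state i.
Boundary: h_S2 = 0.
First-step equations for the other states:
  h_S0 = 1 + 5/7*h_S0 + 1/7*h_S1 + 1/7*h_S2
  h_S1 = 1 + 3/7*h_S0 + 1/7*h_S1 + 3/7*h_S2

Substituting h_S2 = 0 and rearranging gives the linear system (I - Q) h = 1:
  [2/7, -1/7] . (h_S0, h_S1) = 1
  [-3/7, 6/7] . (h_S0, h_S1) = 1

Solving yields:
  h_S0 = 49/9
  h_S1 = 35/9

Starting state is S1, so the expected hitting time is h_S1 = 35/9.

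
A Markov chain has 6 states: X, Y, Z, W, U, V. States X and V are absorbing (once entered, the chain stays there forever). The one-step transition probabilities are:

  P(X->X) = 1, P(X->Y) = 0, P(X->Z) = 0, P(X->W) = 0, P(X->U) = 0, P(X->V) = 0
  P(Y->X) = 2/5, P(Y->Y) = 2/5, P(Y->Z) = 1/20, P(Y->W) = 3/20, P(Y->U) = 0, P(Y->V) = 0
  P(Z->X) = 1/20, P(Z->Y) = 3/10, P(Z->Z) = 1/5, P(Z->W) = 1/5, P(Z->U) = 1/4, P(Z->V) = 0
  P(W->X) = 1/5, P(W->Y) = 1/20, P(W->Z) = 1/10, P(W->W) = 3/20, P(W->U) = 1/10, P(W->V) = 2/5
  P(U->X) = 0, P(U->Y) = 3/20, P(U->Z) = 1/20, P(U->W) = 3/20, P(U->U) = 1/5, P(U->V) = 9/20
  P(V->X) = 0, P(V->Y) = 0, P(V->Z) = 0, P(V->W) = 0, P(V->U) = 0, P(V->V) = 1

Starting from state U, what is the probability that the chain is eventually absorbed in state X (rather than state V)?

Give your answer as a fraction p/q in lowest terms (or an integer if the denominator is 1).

Let a_i = P(absorbed in X | start in state i).
Boundary conditions: a_X = 1, a_V = 0.
For each transient state i, a_i = sum_j P(i->j) * a_j:
  a_Y = 2/5*a_X + 2/5*a_Y + 1/20*a_Z + 3/20*a_W + 0*a_U + 0*a_V
  a_Z = 1/20*a_X + 3/10*a_Y + 1/5*a_Z + 1/5*a_W + 1/4*a_U + 0*a_V
  a_W = 1/5*a_X + 1/20*a_Y + 1/10*a_Z + 3/20*a_W + 1/10*a_U + 2/5*a_V
  a_U = 0*a_X + 3/20*a_Y + 1/20*a_Z + 3/20*a_W + 1/5*a_U + 9/20*a_V

Substituting a_X = 1 and a_V = 0, rearrange to (I - Q) a = r where r[i] = P(i -> X):
  [3/5, -1/20, -3/20, 0] . (a_Y, a_Z, a_W, a_U) = 2/5
  [-3/10, 4/5, -1/5, -1/4] . (a_Y, a_Z, a_W, a_U) = 1/20
  [-1/20, -1/10, 17/20, -1/10] . (a_Y, a_Z, a_W, a_U) = 1/5
  [-3/20, -1/20, -3/20, 4/5] . (a_Y, a_Z, a_W, a_U) = 0

Solving yields:
  a_Y = 35736/44363
  a_Z = 23882/44363
  a_W = 16682/44363
  a_U = 11321/44363

Starting state is U, so the absorption probability is a_U = 11321/44363.

Answer: 11321/44363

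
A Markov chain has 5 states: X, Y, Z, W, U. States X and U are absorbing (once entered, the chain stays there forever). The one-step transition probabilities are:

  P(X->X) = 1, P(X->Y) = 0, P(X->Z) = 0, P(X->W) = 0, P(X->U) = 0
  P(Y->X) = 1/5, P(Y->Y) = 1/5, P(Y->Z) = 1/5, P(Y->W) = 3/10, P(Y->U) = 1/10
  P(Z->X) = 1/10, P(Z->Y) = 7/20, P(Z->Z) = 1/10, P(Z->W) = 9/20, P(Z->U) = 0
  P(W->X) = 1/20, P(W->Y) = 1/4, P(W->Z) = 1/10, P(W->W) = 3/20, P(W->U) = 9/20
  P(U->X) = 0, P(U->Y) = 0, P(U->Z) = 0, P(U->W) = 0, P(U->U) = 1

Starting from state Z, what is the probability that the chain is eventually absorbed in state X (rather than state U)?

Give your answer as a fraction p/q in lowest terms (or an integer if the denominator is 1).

Let a_i = P(absorbed in X | start in state i).
Boundary conditions: a_X = 1, a_U = 0.
For each transient state i, a_i = sum_j P(i->j) * a_j:
  a_Y = 1/5*a_X + 1/5*a_Y + 1/5*a_Z + 3/10*a_W + 1/10*a_U
  a_Z = 1/10*a_X + 7/20*a_Y + 1/10*a_Z + 9/20*a_W + 0*a_U
  a_W = 1/20*a_X + 1/4*a_Y + 1/10*a_Z + 3/20*a_W + 9/20*a_U

Substituting a_X = 1 and a_U = 0, rearrange to (I - Q) a = r where r[i] = P(i -> X):
  [4/5, -1/5, -3/10] . (a_Y, a_Z, a_W) = 1/5
  [-7/20, 9/10, -9/20] . (a_Y, a_Z, a_W) = 1/10
  [-1/4, -1/10, 17/20] . (a_Y, a_Z, a_W) = 1/20

Solving yields:
  a_Y = 7/16
  a_Z = 51/128
  a_W = 15/64

Starting state is Z, so the absorption probability is a_Z = 51/128.

Answer: 51/128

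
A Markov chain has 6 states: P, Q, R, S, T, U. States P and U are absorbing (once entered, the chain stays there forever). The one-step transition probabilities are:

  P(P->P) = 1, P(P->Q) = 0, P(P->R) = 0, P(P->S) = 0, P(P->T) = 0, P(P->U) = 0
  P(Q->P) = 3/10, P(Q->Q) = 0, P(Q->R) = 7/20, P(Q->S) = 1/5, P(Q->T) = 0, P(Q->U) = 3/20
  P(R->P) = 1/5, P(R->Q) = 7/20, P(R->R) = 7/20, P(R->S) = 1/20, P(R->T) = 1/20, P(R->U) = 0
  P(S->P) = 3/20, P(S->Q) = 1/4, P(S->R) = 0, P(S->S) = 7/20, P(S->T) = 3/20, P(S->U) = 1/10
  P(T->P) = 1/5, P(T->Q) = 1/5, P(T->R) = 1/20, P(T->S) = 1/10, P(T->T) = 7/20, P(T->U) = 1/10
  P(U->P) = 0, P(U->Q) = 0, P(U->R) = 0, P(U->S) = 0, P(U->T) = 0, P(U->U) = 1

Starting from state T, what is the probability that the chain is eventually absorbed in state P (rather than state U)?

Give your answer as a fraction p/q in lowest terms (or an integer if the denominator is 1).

Let a_i = P(absorbed in P | start in state i).
Boundary conditions: a_P = 1, a_U = 0.
For each transient state i, a_i = sum_j P(i->j) * a_j:
  a_Q = 3/10*a_P + 0*a_Q + 7/20*a_R + 1/5*a_S + 0*a_T + 3/20*a_U
  a_R = 1/5*a_P + 7/20*a_Q + 7/20*a_R + 1/20*a_S + 1/20*a_T + 0*a_U
  a_S = 3/20*a_P + 1/4*a_Q + 0*a_R + 7/20*a_S + 3/20*a_T + 1/10*a_U
  a_T = 1/5*a_P + 1/5*a_Q + 1/20*a_R + 1/10*a_S + 7/20*a_T + 1/10*a_U

Substituting a_P = 1 and a_U = 0, rearrange to (I - Q) a = r where r[i] = P(i -> P):
  [1, -7/20, -1/5, 0] . (a_Q, a_R, a_S, a_T) = 3/10
  [-7/20, 13/20, -1/20, -1/20] . (a_Q, a_R, a_S, a_T) = 1/5
  [-1/4, 0, 13/20, -3/20] . (a_Q, a_R, a_S, a_T) = 3/20
  [-1/5, -1/20, -1/10, 13/20] . (a_Q, a_R, a_S, a_T) = 1/5

Solving yields:
  a_Q = 20633/29032
  a_R = 2883/3629
  a_S = 19255/29032
  a_T = 10009/14516

Starting state is T, so the absorption probability is a_T = 10009/14516.

Answer: 10009/14516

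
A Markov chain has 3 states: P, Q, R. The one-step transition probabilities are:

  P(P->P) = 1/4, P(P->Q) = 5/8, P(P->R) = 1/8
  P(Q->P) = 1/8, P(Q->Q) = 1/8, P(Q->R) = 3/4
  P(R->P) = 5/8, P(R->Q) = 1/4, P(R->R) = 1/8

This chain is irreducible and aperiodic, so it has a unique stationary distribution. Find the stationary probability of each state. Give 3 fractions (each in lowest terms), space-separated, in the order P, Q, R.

Answer: 1/3 1/3 1/3

Derivation:
The stationary distribution satisfies pi = pi * P, i.e.:
  pi_P = 1/4*pi_P + 1/8*pi_Q + 5/8*pi_R
  pi_Q = 5/8*pi_P + 1/8*pi_Q + 1/4*pi_R
  pi_R = 1/8*pi_P + 3/4*pi_Q + 1/8*pi_R
with normalization: pi_P + pi_Q + pi_R = 1.

Using the first 2 balance equations plus normalization, the linear system A*pi = b is:
  [-3/4, 1/8, 5/8] . pi = 0
  [5/8, -7/8, 1/4] . pi = 0
  [1, 1, 1] . pi = 1

Solving yields:
  pi_P = 1/3
  pi_Q = 1/3
  pi_R = 1/3

Verification (pi * P):
  1/3*1/4 + 1/3*1/8 + 1/3*5/8 = 1/3 = pi_P  (ok)
  1/3*5/8 + 1/3*1/8 + 1/3*1/4 = 1/3 = pi_Q  (ok)
  1/3*1/8 + 1/3*3/4 + 1/3*1/8 = 1/3 = pi_R  (ok)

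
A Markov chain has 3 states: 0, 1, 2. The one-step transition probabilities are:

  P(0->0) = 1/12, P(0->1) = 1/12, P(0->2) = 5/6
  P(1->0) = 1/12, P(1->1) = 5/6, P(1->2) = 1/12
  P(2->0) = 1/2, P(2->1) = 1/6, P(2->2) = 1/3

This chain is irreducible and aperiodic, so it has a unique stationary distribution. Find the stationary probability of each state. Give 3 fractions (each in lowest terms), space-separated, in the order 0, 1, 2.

Answer: 2/9 4/9 1/3

Derivation:
The stationary distribution satisfies pi = pi * P, i.e.:
  pi_0 = 1/12*pi_0 + 1/12*pi_1 + 1/2*pi_2
  pi_1 = 1/12*pi_0 + 5/6*pi_1 + 1/6*pi_2
  pi_2 = 5/6*pi_0 + 1/12*pi_1 + 1/3*pi_2
with normalization: pi_0 + pi_1 + pi_2 = 1.

Using the first 2 balance equations plus normalization, the linear system A*pi = b is:
  [-11/12, 1/12, 1/2] . pi = 0
  [1/12, -1/6, 1/6] . pi = 0
  [1, 1, 1] . pi = 1

Solving yields:
  pi_0 = 2/9
  pi_1 = 4/9
  pi_2 = 1/3

Verification (pi * P):
  2/9*1/12 + 4/9*1/12 + 1/3*1/2 = 2/9 = pi_0  (ok)
  2/9*1/12 + 4/9*5/6 + 1/3*1/6 = 4/9 = pi_1  (ok)
  2/9*5/6 + 4/9*1/12 + 1/3*1/3 = 1/3 = pi_2  (ok)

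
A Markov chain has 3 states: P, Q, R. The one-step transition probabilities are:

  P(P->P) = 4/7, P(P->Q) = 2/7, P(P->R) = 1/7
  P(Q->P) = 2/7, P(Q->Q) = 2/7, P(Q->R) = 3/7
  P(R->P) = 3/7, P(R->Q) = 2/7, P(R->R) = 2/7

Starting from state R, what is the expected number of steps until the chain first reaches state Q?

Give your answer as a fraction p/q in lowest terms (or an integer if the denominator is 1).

Let h_i = expected steps to first reach Q from state i.
Boundary: h_Q = 0.
First-step equations for the other states:
  h_P = 1 + 4/7*h_P + 2/7*h_Q + 1/7*h_R
  h_R = 1 + 3/7*h_P + 2/7*h_Q + 2/7*h_R

Substituting h_Q = 0 and rearranging gives the linear system (I - Q) h = 1:
  [3/7, -1/7] . (h_P, h_R) = 1
  [-3/7, 5/7] . (h_P, h_R) = 1

Solving yields:
  h_P = 7/2
  h_R = 7/2

Starting state is R, so the expected hitting time is h_R = 7/2.

Answer: 7/2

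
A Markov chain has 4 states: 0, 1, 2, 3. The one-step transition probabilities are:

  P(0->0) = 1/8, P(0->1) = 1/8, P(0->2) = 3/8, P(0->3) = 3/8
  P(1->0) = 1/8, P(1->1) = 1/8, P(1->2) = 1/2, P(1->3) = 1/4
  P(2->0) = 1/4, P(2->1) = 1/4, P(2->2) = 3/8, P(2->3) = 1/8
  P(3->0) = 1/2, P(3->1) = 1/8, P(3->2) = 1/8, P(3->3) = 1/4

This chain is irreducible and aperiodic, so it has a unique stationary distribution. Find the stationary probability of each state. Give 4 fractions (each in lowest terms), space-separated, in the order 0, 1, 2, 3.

The stationary distribution satisfies pi = pi * P, i.e.:
  pi_0 = 1/8*pi_0 + 1/8*pi_1 + 1/4*pi_2 + 1/2*pi_3
  pi_1 = 1/8*pi_0 + 1/8*pi_1 + 1/4*pi_2 + 1/8*pi_3
  pi_2 = 3/8*pi_0 + 1/2*pi_1 + 3/8*pi_2 + 1/8*pi_3
  pi_3 = 3/8*pi_0 + 1/4*pi_1 + 1/8*pi_2 + 1/4*pi_3
with normalization: pi_0 + pi_1 + pi_2 + pi_3 = 1.

Using the first 3 balance equations plus normalization, the linear system A*pi = b is:
  [-7/8, 1/8, 1/4, 1/2] . pi = 0
  [1/8, -7/8, 1/4, 1/8] . pi = 0
  [3/8, 1/2, -5/8, 1/8] . pi = 0
  [1, 1, 1, 1] . pi = 1

Solving yields:
  pi_0 = 137/533
  pi_1 = 89/533
  pi_2 = 179/533
  pi_3 = 128/533

Verification (pi * P):
  137/533*1/8 + 89/533*1/8 + 179/533*1/4 + 128/533*1/2 = 137/533 = pi_0  (ok)
  137/533*1/8 + 89/533*1/8 + 179/533*1/4 + 128/533*1/8 = 89/533 = pi_1  (ok)
  137/533*3/8 + 89/533*1/2 + 179/533*3/8 + 128/533*1/8 = 179/533 = pi_2  (ok)
  137/533*3/8 + 89/533*1/4 + 179/533*1/8 + 128/533*1/4 = 128/533 = pi_3  (ok)

Answer: 137/533 89/533 179/533 128/533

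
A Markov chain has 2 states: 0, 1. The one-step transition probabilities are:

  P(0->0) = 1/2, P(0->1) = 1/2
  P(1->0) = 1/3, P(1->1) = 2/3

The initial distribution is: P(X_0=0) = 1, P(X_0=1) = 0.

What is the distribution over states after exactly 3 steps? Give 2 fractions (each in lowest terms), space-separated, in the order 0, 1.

Propagating the distribution step by step (d_{t+1} = d_t * P):
d_0 = (0=1, 1=0)
  d_1[0] = 1*1/2 + 0*1/3 = 1/2
  d_1[1] = 1*1/2 + 0*2/3 = 1/2
d_1 = (0=1/2, 1=1/2)
  d_2[0] = 1/2*1/2 + 1/2*1/3 = 5/12
  d_2[1] = 1/2*1/2 + 1/2*2/3 = 7/12
d_2 = (0=5/12, 1=7/12)
  d_3[0] = 5/12*1/2 + 7/12*1/3 = 29/72
  d_3[1] = 5/12*1/2 + 7/12*2/3 = 43/72
d_3 = (0=29/72, 1=43/72)

Answer: 29/72 43/72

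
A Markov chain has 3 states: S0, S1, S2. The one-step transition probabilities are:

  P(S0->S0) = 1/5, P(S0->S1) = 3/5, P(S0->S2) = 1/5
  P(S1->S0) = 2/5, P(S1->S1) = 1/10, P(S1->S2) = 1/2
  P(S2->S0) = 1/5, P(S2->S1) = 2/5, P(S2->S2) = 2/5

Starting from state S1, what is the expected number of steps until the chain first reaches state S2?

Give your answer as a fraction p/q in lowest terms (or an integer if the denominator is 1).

Let h_i = expected steps to first reach S2 from state i.
Boundary: h_S2 = 0.
First-step equations for the other states:
  h_S0 = 1 + 1/5*h_S0 + 3/5*h_S1 + 1/5*h_S2
  h_S1 = 1 + 2/5*h_S0 + 1/10*h_S1 + 1/2*h_S2

Substituting h_S2 = 0 and rearranging gives the linear system (I - Q) h = 1:
  [4/5, -3/5] . (h_S0, h_S1) = 1
  [-2/5, 9/10] . (h_S0, h_S1) = 1

Solving yields:
  h_S0 = 25/8
  h_S1 = 5/2

Starting state is S1, so the expected hitting time is h_S1 = 5/2.

Answer: 5/2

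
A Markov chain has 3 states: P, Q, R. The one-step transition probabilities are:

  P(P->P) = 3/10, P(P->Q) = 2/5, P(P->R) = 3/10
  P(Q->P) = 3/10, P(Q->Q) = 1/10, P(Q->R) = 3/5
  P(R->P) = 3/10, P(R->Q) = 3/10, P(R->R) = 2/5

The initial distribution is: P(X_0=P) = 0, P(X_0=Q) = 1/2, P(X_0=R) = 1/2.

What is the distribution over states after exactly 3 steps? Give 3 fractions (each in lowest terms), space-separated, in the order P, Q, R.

Answer: 3/10 34/125 107/250

Derivation:
Propagating the distribution step by step (d_{t+1} = d_t * P):
d_0 = (P=0, Q=1/2, R=1/2)
  d_1[P] = 0*3/10 + 1/2*3/10 + 1/2*3/10 = 3/10
  d_1[Q] = 0*2/5 + 1/2*1/10 + 1/2*3/10 = 1/5
  d_1[R] = 0*3/10 + 1/2*3/5 + 1/2*2/5 = 1/2
d_1 = (P=3/10, Q=1/5, R=1/2)
  d_2[P] = 3/10*3/10 + 1/5*3/10 + 1/2*3/10 = 3/10
  d_2[Q] = 3/10*2/5 + 1/5*1/10 + 1/2*3/10 = 29/100
  d_2[R] = 3/10*3/10 + 1/5*3/5 + 1/2*2/5 = 41/100
d_2 = (P=3/10, Q=29/100, R=41/100)
  d_3[P] = 3/10*3/10 + 29/100*3/10 + 41/100*3/10 = 3/10
  d_3[Q] = 3/10*2/5 + 29/100*1/10 + 41/100*3/10 = 34/125
  d_3[R] = 3/10*3/10 + 29/100*3/5 + 41/100*2/5 = 107/250
d_3 = (P=3/10, Q=34/125, R=107/250)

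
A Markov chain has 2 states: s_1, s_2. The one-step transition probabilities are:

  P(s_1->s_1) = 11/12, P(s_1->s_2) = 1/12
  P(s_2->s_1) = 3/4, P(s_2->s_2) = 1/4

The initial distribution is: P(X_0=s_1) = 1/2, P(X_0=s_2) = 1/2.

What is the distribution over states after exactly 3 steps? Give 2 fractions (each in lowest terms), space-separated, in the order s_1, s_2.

Answer: 97/108 11/108

Derivation:
Propagating the distribution step by step (d_{t+1} = d_t * P):
d_0 = (s_1=1/2, s_2=1/2)
  d_1[s_1] = 1/2*11/12 + 1/2*3/4 = 5/6
  d_1[s_2] = 1/2*1/12 + 1/2*1/4 = 1/6
d_1 = (s_1=5/6, s_2=1/6)
  d_2[s_1] = 5/6*11/12 + 1/6*3/4 = 8/9
  d_2[s_2] = 5/6*1/12 + 1/6*1/4 = 1/9
d_2 = (s_1=8/9, s_2=1/9)
  d_3[s_1] = 8/9*11/12 + 1/9*3/4 = 97/108
  d_3[s_2] = 8/9*1/12 + 1/9*1/4 = 11/108
d_3 = (s_1=97/108, s_2=11/108)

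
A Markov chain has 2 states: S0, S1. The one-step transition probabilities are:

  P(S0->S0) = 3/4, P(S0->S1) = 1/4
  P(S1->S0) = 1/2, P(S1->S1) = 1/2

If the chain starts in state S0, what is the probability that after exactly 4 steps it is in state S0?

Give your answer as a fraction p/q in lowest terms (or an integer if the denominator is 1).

Computing P^4 by repeated multiplication:
P^1 =
  S0: [3/4, 1/4]
  S1: [1/2, 1/2]
P^2 =
  S0: [11/16, 5/16]
  S1: [5/8, 3/8]
P^3 =
  S0: [43/64, 21/64]
  S1: [21/32, 11/32]
P^4 =
  S0: [171/256, 85/256]
  S1: [85/128, 43/128]

(P^4)[S0 -> S0] = 171/256

Answer: 171/256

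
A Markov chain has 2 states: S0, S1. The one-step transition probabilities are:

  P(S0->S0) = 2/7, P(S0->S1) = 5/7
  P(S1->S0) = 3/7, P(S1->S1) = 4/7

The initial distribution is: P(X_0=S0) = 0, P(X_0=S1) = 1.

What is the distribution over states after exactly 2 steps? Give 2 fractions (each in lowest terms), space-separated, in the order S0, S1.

Propagating the distribution step by step (d_{t+1} = d_t * P):
d_0 = (S0=0, S1=1)
  d_1[S0] = 0*2/7 + 1*3/7 = 3/7
  d_1[S1] = 0*5/7 + 1*4/7 = 4/7
d_1 = (S0=3/7, S1=4/7)
  d_2[S0] = 3/7*2/7 + 4/7*3/7 = 18/49
  d_2[S1] = 3/7*5/7 + 4/7*4/7 = 31/49
d_2 = (S0=18/49, S1=31/49)

Answer: 18/49 31/49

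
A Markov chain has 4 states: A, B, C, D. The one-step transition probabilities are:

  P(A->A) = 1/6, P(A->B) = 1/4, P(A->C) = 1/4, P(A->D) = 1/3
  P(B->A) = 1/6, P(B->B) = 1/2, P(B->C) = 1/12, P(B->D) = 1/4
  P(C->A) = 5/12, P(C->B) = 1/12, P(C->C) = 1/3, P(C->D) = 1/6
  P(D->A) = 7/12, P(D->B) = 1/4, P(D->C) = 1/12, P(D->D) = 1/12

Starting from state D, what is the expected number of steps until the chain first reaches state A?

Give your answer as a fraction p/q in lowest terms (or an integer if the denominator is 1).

Let h_i = expected steps to first reach A from state i.
Boundary: h_A = 0.
First-step equations for the other states:
  h_B = 1 + 1/6*h_A + 1/2*h_B + 1/12*h_C + 1/4*h_D
  h_C = 1 + 5/12*h_A + 1/12*h_B + 1/3*h_C + 1/6*h_D
  h_D = 1 + 7/12*h_A + 1/4*h_B + 1/12*h_C + 1/12*h_D

Substituting h_A = 0 and rearranging gives the linear system (I - Q) h = 1:
  [1/2, -1/12, -1/4] . (h_B, h_C, h_D) = 1
  [-1/12, 2/3, -1/6] . (h_B, h_C, h_D) = 1
  [-1/4, -1/12, 11/12] . (h_B, h_C, h_D) = 1

Solving yields:
  h_B = 189/53
  h_C = 267/106
  h_D = 243/106

Starting state is D, so the expected hitting time is h_D = 243/106.

Answer: 243/106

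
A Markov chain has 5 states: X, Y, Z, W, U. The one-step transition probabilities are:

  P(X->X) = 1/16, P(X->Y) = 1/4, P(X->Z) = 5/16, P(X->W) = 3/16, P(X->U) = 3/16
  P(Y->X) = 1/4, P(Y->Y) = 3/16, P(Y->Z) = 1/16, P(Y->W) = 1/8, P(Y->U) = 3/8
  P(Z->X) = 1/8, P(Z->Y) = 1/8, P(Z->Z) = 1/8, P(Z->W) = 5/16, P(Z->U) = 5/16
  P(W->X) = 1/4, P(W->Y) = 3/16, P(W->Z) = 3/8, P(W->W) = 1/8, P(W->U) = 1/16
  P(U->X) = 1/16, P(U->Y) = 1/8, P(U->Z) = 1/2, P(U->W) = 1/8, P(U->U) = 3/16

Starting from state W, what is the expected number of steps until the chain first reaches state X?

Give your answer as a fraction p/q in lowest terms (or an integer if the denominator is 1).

Answer: 69952/12299

Derivation:
Let h_i = expected steps to first reach X from state i.
Boundary: h_X = 0.
First-step equations for the other states:
  h_Y = 1 + 1/4*h_X + 3/16*h_Y + 1/16*h_Z + 1/8*h_W + 3/8*h_U
  h_Z = 1 + 1/8*h_X + 1/8*h_Y + 1/8*h_Z + 5/16*h_W + 5/16*h_U
  h_W = 1 + 1/4*h_X + 3/16*h_Y + 3/8*h_Z + 1/8*h_W + 1/16*h_U
  h_U = 1 + 1/16*h_X + 1/8*h_Y + 1/2*h_Z + 1/8*h_W + 3/16*h_U

Substituting h_X = 0 and rearranging gives the linear system (I - Q) h = 1:
  [13/16, -1/16, -1/8, -3/8] . (h_Y, h_Z, h_W, h_U) = 1
  [-1/8, 7/8, -5/16, -5/16] . (h_Y, h_Z, h_W, h_U) = 1
  [-3/16, -3/8, 7/8, -1/16] . (h_Y, h_Z, h_W, h_U) = 1
  [-1/8, -1/2, -1/8, 13/16] . (h_Y, h_Z, h_W, h_U) = 1

Solving yields:
  h_Y = 71872/12299
  h_Z = 80112/12299
  h_W = 69952/12299
  h_U = 86256/12299

Starting state is W, so the expected hitting time is h_W = 69952/12299.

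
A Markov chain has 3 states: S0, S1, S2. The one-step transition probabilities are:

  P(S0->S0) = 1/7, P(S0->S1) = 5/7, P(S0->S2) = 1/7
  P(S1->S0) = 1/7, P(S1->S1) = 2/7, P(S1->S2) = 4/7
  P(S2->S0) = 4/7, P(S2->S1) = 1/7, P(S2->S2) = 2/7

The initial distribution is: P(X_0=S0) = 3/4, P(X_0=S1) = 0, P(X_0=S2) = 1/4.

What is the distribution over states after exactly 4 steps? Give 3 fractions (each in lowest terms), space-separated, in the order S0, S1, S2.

Propagating the distribution step by step (d_{t+1} = d_t * P):
d_0 = (S0=3/4, S1=0, S2=1/4)
  d_1[S0] = 3/4*1/7 + 0*1/7 + 1/4*4/7 = 1/4
  d_1[S1] = 3/4*5/7 + 0*2/7 + 1/4*1/7 = 4/7
  d_1[S2] = 3/4*1/7 + 0*4/7 + 1/4*2/7 = 5/28
d_1 = (S0=1/4, S1=4/7, S2=5/28)
  d_2[S0] = 1/4*1/7 + 4/7*1/7 + 5/28*4/7 = 43/196
  d_2[S1] = 1/4*5/7 + 4/7*2/7 + 5/28*1/7 = 18/49
  d_2[S2] = 1/4*1/7 + 4/7*4/7 + 5/28*2/7 = 81/196
d_2 = (S0=43/196, S1=18/49, S2=81/196)
  d_3[S0] = 43/196*1/7 + 18/49*1/7 + 81/196*4/7 = 439/1372
  d_3[S1] = 43/196*5/7 + 18/49*2/7 + 81/196*1/7 = 110/343
  d_3[S2] = 43/196*1/7 + 18/49*4/7 + 81/196*2/7 = 493/1372
d_3 = (S0=439/1372, S1=110/343, S2=493/1372)
  d_4[S0] = 439/1372*1/7 + 110/343*1/7 + 493/1372*4/7 = 2851/9604
  d_4[S1] = 439/1372*5/7 + 110/343*2/7 + 493/1372*1/7 = 892/2401
  d_4[S2] = 439/1372*1/7 + 110/343*4/7 + 493/1372*2/7 = 65/196
d_4 = (S0=2851/9604, S1=892/2401, S2=65/196)

Answer: 2851/9604 892/2401 65/196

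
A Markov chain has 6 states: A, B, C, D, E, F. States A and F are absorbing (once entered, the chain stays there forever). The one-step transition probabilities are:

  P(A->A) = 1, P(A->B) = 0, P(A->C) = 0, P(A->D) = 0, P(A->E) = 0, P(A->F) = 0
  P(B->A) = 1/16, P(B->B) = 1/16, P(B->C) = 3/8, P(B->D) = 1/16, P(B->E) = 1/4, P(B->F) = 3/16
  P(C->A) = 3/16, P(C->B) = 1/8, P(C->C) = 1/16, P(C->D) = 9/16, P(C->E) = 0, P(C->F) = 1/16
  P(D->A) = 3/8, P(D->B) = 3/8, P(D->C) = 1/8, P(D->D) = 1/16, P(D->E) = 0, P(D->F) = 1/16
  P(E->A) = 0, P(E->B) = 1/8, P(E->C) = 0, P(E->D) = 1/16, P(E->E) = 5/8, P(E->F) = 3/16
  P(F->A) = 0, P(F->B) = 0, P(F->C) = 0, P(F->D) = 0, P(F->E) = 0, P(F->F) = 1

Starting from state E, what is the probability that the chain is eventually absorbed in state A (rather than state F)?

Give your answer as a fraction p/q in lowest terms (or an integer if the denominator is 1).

Let a_i = P(absorbed in A | start in state i).
Boundary conditions: a_A = 1, a_F = 0.
For each transient state i, a_i = sum_j P(i->j) * a_j:
  a_B = 1/16*a_A + 1/16*a_B + 3/8*a_C + 1/16*a_D + 1/4*a_E + 3/16*a_F
  a_C = 3/16*a_A + 1/8*a_B + 1/16*a_C + 9/16*a_D + 0*a_E + 1/16*a_F
  a_D = 3/8*a_A + 3/8*a_B + 1/8*a_C + 1/16*a_D + 0*a_E + 1/16*a_F
  a_E = 0*a_A + 1/8*a_B + 0*a_C + 1/16*a_D + 5/8*a_E + 3/16*a_F

Substituting a_A = 1 and a_F = 0, rearrange to (I - Q) a = r where r[i] = P(i -> A):
  [15/16, -3/8, -1/16, -1/4] . (a_B, a_C, a_D, a_E) = 1/16
  [-1/8, 15/16, -9/16, 0] . (a_B, a_C, a_D, a_E) = 3/16
  [-3/8, -1/8, 15/16, 0] . (a_B, a_C, a_D, a_E) = 3/8
  [-1/8, 0, -1/16, 3/8] . (a_B, a_C, a_D, a_E) = 0

Solving yields:
  a_B = 2883/6505
  a_C = 4281/6505
  a_D = 4326/6505
  a_E = 1682/6505

Starting state is E, so the absorption probability is a_E = 1682/6505.

Answer: 1682/6505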